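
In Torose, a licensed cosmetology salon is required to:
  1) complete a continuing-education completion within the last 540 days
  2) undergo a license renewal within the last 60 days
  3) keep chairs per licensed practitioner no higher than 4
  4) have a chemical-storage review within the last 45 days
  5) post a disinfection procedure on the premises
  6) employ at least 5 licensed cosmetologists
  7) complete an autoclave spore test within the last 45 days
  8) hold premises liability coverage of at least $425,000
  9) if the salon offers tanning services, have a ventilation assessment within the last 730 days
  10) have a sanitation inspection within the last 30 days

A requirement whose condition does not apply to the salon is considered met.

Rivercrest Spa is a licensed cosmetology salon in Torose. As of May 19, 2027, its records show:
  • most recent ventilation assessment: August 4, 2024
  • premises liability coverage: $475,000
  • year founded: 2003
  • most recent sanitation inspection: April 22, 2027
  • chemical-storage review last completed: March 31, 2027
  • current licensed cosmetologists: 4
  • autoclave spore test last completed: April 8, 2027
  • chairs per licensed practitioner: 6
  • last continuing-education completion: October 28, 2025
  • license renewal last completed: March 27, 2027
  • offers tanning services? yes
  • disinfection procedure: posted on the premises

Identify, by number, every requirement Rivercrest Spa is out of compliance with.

1. continuing-education completion 568 days ago vs limit 540 → not met
2. license renewal 53 days ago vs limit 60 → met
3. chairs per licensed practitioner 6 > 4 → not met
4. chemical-storage review 49 days ago vs limit 45 → not met
5. disinfection procedure present → met
6. licensed cosmetologists 4 < 5 → not met
7. autoclave spore test 41 days ago vs limit 45 → met
8. premises liability coverage $475,000 ≥ $425,000 → met
9. condition 'offers tanning services' holds; ventilation assessment 1018 days ago vs limit 730 → not met
10. sanitation inspection 27 days ago vs limit 30 → met
Not met: 1, 3, 4, 6, 9

1, 3, 4, 6, 9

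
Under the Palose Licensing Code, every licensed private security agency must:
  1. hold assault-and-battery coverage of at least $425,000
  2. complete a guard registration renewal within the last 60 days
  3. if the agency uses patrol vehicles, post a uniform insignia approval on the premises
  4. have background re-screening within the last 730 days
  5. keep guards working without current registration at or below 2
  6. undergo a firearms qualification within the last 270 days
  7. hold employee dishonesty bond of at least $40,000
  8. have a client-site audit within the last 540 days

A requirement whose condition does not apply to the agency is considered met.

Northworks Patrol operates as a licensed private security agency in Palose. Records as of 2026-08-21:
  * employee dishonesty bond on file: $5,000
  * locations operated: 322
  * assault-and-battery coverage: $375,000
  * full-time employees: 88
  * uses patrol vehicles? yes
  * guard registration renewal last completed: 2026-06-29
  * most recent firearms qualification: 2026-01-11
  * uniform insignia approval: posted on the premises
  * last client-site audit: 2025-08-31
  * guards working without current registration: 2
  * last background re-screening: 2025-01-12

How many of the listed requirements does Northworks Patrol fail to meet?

1. assault-and-battery coverage $375,000 < $425,000 → not met
2. guard registration renewal 53 days ago vs limit 60 → met
3. condition 'uses patrol vehicles' holds; uniform insignia approval present → met
4. background re-screening 586 days ago vs limit 730 → met
5. guards working without current registration 2 ≤ 2 → met
6. firearms qualification 222 days ago vs limit 270 → met
7. employee dishonesty bond $5,000 < $40,000 → not met
8. client-site audit 355 days ago vs limit 540 → met
Not met: 2 of 8

2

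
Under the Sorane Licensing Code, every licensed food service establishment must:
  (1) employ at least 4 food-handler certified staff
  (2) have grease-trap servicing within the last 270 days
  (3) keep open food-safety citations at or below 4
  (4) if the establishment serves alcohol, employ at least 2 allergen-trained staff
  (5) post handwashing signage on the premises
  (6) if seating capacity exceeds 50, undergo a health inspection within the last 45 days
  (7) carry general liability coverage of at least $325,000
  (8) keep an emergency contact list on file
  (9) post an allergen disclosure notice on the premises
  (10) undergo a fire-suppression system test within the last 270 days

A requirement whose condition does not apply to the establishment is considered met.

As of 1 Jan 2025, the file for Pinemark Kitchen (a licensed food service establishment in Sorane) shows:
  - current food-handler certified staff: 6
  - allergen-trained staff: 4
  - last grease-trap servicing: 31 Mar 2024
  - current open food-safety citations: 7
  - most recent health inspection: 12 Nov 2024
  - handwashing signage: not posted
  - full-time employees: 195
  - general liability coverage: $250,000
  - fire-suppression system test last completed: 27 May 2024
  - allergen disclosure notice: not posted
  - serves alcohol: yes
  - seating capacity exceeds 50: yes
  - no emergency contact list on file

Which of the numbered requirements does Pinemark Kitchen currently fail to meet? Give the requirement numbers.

2, 3, 5, 6, 7, 8, 9

1. food-handler certified staff 6 ≥ 4 → met
2. grease-trap servicing 276 days ago vs limit 270 → not met
3. open food-safety citations 7 > 4 → not met
4. condition 'serves alcohol' holds; allergen-trained staff 4 ≥ 2 → met
5. handwashing signage absent → not met
6. condition 'seating capacity exceeds 50' holds; health inspection 50 days ago vs limit 45 → not met
7. general liability coverage $250,000 < $325,000 → not met
8. emergency contact list absent → not met
9. allergen disclosure notice absent → not met
10. fire-suppression system test 219 days ago vs limit 270 → met
Not met: 2, 3, 5, 6, 7, 8, 9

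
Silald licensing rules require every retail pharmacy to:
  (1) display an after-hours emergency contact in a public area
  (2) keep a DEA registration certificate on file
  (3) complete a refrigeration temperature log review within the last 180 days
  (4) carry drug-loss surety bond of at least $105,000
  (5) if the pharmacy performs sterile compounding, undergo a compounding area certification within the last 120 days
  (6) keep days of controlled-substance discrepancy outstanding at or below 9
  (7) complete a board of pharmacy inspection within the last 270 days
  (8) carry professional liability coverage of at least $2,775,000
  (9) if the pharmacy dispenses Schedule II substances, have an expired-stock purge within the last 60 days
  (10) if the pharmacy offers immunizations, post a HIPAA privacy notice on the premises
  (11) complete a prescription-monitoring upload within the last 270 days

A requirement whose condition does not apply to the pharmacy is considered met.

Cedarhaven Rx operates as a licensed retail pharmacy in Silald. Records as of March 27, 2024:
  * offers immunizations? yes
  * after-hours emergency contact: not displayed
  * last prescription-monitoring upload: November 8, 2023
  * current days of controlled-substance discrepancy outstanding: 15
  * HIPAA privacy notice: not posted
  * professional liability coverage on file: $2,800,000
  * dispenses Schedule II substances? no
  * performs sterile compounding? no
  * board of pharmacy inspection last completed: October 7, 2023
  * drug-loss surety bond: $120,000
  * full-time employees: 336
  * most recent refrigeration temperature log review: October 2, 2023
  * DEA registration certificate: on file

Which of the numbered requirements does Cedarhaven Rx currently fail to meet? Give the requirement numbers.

1, 6, 10

1. after-hours emergency contact absent → not met
2. DEA registration certificate present → met
3. refrigeration temperature log review 177 days ago vs limit 180 → met
4. drug-loss surety bond $120,000 ≥ $105,000 → met
5. condition 'performs sterile compounding' does not hold → requirement n/a → met
6. days of controlled-substance discrepancy outstanding 15 > 9 → not met
7. board of pharmacy inspection 172 days ago vs limit 270 → met
8. professional liability coverage $2,800,000 ≥ $2,775,000 → met
9. condition 'dispenses Schedule II substances' does not hold → requirement n/a → met
10. condition 'offers immunizations' holds; HIPAA privacy notice absent → not met
11. prescription-monitoring upload 140 days ago vs limit 270 → met
Not met: 1, 6, 10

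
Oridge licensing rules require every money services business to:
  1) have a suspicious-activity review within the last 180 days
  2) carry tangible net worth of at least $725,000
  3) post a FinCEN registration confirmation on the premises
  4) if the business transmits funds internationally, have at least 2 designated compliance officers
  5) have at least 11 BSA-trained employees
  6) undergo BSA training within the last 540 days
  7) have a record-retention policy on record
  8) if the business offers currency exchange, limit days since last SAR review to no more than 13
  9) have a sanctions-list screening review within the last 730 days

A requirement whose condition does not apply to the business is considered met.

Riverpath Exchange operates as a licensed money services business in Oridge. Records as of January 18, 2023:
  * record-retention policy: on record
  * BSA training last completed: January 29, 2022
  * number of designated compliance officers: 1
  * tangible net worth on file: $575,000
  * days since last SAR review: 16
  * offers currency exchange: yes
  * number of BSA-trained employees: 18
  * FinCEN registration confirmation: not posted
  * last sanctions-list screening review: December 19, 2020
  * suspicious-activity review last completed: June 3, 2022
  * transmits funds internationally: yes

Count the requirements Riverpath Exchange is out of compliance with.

6

1. suspicious-activity review 229 days ago vs limit 180 → not met
2. tangible net worth $575,000 < $725,000 → not met
3. FinCEN registration confirmation absent → not met
4. condition 'transmits funds internationally' holds; designated compliance officers 1 < 2 → not met
5. BSA-trained employees 18 ≥ 11 → met
6. BSA training 354 days ago vs limit 540 → met
7. record-retention policy present → met
8. condition 'offers currency exchange' holds; days since last SAR review 16 > 13 → not met
9. sanctions-list screening review 760 days ago vs limit 730 → not met
Not met: 6 of 9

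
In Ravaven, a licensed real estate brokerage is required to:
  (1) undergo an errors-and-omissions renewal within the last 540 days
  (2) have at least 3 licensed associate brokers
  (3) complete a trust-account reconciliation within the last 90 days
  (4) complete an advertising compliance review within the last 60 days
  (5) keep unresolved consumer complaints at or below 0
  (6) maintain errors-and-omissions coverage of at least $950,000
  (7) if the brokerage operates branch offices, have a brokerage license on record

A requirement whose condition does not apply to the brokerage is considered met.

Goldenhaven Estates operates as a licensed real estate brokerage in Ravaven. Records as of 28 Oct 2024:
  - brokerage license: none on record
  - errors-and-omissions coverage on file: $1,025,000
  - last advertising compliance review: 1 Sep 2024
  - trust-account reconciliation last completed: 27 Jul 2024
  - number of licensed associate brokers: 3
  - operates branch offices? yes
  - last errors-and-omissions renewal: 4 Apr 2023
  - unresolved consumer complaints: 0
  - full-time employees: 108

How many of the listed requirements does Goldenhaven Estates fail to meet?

1. errors-and-omissions renewal 573 days ago vs limit 540 → not met
2. licensed associate brokers 3 ≥ 3 → met
3. trust-account reconciliation 93 days ago vs limit 90 → not met
4. advertising compliance review 57 days ago vs limit 60 → met
5. unresolved consumer complaints 0 ≤ 0 → met
6. errors-and-omissions coverage $1,025,000 ≥ $950,000 → met
7. condition 'operates branch offices' holds; brokerage license absent → not met
Not met: 3 of 7

3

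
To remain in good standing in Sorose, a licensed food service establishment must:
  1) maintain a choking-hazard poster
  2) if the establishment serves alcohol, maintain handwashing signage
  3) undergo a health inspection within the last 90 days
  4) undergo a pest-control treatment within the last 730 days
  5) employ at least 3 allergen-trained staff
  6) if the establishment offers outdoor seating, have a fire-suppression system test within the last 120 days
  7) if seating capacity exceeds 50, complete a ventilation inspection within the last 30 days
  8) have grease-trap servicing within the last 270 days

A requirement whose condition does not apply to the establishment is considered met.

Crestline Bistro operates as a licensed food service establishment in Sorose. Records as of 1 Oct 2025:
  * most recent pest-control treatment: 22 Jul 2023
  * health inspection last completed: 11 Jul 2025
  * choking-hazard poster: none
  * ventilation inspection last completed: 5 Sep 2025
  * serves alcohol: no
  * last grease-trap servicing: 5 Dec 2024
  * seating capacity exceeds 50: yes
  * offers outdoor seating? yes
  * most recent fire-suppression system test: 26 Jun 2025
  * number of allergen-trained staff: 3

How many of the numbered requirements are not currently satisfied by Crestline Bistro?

3

1. choking-hazard poster absent → not met
2. condition 'serves alcohol' does not hold → requirement n/a → met
3. health inspection 82 days ago vs limit 90 → met
4. pest-control treatment 802 days ago vs limit 730 → not met
5. allergen-trained staff 3 ≥ 3 → met
6. condition 'offers outdoor seating' holds; fire-suppression system test 97 days ago vs limit 120 → met
7. condition 'seating capacity exceeds 50' holds; ventilation inspection 26 days ago vs limit 30 → met
8. grease-trap servicing 300 days ago vs limit 270 → not met
Not met: 3 of 8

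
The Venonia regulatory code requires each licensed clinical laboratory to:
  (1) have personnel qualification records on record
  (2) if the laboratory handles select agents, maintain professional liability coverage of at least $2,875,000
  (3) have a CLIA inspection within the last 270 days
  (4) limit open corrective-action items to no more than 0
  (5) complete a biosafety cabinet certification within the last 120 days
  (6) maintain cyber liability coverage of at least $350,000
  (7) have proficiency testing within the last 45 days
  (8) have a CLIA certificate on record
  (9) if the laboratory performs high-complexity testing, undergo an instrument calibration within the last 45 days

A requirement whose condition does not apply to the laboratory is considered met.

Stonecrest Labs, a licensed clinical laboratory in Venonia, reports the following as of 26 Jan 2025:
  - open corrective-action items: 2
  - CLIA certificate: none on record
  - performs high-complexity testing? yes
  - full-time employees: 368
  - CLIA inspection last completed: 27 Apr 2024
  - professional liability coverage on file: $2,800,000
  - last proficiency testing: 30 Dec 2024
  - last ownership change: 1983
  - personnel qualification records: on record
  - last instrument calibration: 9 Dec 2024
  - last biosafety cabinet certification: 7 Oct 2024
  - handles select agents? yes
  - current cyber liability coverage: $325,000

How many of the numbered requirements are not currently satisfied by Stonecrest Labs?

6

1. personnel qualification records present → met
2. condition 'handles select agents' holds; professional liability coverage $2,800,000 < $2,875,000 → not met
3. CLIA inspection 274 days ago vs limit 270 → not met
4. open corrective-action items 2 > 0 → not met
5. biosafety cabinet certification 111 days ago vs limit 120 → met
6. cyber liability coverage $325,000 < $350,000 → not met
7. proficiency testing 27 days ago vs limit 45 → met
8. CLIA certificate absent → not met
9. condition 'performs high-complexity testing' holds; instrument calibration 48 days ago vs limit 45 → not met
Not met: 6 of 9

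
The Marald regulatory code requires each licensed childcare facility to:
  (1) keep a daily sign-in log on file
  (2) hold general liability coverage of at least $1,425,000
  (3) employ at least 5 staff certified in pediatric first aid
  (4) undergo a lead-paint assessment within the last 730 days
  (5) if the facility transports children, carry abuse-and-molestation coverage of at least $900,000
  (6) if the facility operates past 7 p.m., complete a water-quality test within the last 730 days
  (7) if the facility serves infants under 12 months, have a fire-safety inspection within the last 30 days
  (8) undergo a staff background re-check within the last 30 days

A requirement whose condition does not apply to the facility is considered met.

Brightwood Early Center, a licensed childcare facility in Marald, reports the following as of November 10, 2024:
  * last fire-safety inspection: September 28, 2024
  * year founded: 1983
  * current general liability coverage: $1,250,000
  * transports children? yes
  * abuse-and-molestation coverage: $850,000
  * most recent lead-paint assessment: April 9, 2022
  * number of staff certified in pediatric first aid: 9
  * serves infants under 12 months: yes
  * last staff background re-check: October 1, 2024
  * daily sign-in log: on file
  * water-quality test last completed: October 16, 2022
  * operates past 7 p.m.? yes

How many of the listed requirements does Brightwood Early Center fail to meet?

6

1. daily sign-in log present → met
2. general liability coverage $1,250,000 < $1,425,000 → not met
3. staff certified in pediatric first aid 9 ≥ 5 → met
4. lead-paint assessment 946 days ago vs limit 730 → not met
5. condition 'transports children' holds; abuse-and-molestation coverage $850,000 < $900,000 → not met
6. condition 'operates past 7 p.m.' holds; water-quality test 756 days ago vs limit 730 → not met
7. condition 'serves infants under 12 months' holds; fire-safety inspection 43 days ago vs limit 30 → not met
8. staff background re-check 40 days ago vs limit 30 → not met
Not met: 6 of 8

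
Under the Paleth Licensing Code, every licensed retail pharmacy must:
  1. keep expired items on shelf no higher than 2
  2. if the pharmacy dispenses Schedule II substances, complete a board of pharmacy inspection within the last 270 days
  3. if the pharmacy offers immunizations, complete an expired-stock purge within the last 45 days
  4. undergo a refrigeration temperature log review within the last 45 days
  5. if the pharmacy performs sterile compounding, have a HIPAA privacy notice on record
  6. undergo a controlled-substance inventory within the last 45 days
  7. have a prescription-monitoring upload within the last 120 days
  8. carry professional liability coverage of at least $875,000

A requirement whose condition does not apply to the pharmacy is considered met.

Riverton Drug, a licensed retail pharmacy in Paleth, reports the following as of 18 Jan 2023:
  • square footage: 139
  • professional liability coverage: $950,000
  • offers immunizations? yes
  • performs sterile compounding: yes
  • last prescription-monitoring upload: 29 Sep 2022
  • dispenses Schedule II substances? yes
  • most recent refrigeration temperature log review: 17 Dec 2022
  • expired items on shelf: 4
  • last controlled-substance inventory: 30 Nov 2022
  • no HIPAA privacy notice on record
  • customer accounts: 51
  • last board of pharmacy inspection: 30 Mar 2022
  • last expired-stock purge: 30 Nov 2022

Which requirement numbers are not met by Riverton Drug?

1, 2, 3, 5, 6

1. expired items on shelf 4 > 2 → not met
2. condition 'dispenses Schedule II substances' holds; board of pharmacy inspection 294 days ago vs limit 270 → not met
3. condition 'offers immunizations' holds; expired-stock purge 49 days ago vs limit 45 → not met
4. refrigeration temperature log review 32 days ago vs limit 45 → met
5. condition 'performs sterile compounding' holds; HIPAA privacy notice absent → not met
6. controlled-substance inventory 49 days ago vs limit 45 → not met
7. prescription-monitoring upload 111 days ago vs limit 120 → met
8. professional liability coverage $950,000 ≥ $875,000 → met
Not met: 1, 2, 3, 5, 6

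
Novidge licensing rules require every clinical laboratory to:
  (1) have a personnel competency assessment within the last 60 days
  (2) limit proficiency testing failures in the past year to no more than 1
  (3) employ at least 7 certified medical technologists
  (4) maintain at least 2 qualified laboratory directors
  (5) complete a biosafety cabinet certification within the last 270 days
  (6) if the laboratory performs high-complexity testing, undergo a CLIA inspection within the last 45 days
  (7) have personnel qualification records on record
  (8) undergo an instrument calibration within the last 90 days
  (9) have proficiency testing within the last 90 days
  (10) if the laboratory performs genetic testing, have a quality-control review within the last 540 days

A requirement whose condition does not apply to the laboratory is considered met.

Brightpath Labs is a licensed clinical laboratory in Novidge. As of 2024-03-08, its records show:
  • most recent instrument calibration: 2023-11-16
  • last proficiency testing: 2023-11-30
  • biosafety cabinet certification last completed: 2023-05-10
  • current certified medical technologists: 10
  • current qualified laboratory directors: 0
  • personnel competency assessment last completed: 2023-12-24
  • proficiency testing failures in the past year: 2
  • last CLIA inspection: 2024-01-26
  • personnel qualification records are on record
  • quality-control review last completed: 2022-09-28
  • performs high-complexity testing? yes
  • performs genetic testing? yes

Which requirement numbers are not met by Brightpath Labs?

1. personnel competency assessment 75 days ago vs limit 60 → not met
2. proficiency testing failures in the past year 2 > 1 → not met
3. certified medical technologists 10 ≥ 7 → met
4. qualified laboratory directors 0 < 2 → not met
5. biosafety cabinet certification 303 days ago vs limit 270 → not met
6. condition 'performs high-complexity testing' holds; CLIA inspection 42 days ago vs limit 45 → met
7. personnel qualification records present → met
8. instrument calibration 113 days ago vs limit 90 → not met
9. proficiency testing 99 days ago vs limit 90 → not met
10. condition 'performs genetic testing' holds; quality-control review 527 days ago vs limit 540 → met
Not met: 1, 2, 4, 5, 8, 9

1, 2, 4, 5, 8, 9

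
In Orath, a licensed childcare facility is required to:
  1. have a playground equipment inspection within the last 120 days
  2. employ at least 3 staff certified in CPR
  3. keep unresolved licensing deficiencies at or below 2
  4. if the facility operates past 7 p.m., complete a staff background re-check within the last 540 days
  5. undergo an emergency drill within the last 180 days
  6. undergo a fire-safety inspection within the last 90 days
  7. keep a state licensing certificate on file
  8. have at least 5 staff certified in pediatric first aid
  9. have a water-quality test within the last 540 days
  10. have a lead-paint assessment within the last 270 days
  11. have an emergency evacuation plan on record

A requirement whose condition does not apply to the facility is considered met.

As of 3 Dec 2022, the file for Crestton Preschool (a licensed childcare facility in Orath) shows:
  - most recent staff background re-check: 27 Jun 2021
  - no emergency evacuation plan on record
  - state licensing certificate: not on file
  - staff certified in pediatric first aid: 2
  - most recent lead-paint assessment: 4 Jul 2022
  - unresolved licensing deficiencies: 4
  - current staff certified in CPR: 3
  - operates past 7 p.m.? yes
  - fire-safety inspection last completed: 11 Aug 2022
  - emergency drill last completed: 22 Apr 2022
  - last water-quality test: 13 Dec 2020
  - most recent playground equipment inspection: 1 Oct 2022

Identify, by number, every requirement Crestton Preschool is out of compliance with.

3, 5, 6, 7, 8, 9, 11

1. playground equipment inspection 63 days ago vs limit 120 → met
2. staff certified in CPR 3 ≥ 3 → met
3. unresolved licensing deficiencies 4 > 2 → not met
4. condition 'operates past 7 p.m.' holds; staff background re-check 524 days ago vs limit 540 → met
5. emergency drill 225 days ago vs limit 180 → not met
6. fire-safety inspection 114 days ago vs limit 90 → not met
7. state licensing certificate absent → not met
8. staff certified in pediatric first aid 2 < 5 → not met
9. water-quality test 720 days ago vs limit 540 → not met
10. lead-paint assessment 152 days ago vs limit 270 → met
11. emergency evacuation plan absent → not met
Not met: 3, 5, 6, 7, 8, 9, 11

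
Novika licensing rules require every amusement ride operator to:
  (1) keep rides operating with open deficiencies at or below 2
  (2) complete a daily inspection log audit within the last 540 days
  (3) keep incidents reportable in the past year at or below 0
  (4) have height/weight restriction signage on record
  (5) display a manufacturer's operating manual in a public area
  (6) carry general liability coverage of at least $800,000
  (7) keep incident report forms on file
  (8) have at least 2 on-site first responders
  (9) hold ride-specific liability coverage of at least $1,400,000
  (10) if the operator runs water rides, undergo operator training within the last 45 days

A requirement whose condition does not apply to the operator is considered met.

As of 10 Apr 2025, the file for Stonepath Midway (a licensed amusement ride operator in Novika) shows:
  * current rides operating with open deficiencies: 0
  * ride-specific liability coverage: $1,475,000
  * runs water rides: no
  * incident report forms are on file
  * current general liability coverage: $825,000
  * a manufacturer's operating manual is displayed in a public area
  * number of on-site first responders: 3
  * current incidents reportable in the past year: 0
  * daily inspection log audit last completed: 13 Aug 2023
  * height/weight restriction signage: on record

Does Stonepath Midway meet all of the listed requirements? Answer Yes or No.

1. rides operating with open deficiencies 0 ≤ 2 → met
2. daily inspection log audit 606 days ago vs limit 540 → not met
3. incidents reportable in the past year 0 ≤ 0 → met
4. height/weight restriction signage present → met
5. manufacturer's operating manual present → met
6. general liability coverage $825,000 ≥ $800,000 → met
7. incident report forms present → met
8. on-site first responders 3 ≥ 2 → met
9. ride-specific liability coverage $1,475,000 ≥ $1,400,000 → met
10. condition 'runs water rides' does not hold → requirement n/a → met
Not met: 2

No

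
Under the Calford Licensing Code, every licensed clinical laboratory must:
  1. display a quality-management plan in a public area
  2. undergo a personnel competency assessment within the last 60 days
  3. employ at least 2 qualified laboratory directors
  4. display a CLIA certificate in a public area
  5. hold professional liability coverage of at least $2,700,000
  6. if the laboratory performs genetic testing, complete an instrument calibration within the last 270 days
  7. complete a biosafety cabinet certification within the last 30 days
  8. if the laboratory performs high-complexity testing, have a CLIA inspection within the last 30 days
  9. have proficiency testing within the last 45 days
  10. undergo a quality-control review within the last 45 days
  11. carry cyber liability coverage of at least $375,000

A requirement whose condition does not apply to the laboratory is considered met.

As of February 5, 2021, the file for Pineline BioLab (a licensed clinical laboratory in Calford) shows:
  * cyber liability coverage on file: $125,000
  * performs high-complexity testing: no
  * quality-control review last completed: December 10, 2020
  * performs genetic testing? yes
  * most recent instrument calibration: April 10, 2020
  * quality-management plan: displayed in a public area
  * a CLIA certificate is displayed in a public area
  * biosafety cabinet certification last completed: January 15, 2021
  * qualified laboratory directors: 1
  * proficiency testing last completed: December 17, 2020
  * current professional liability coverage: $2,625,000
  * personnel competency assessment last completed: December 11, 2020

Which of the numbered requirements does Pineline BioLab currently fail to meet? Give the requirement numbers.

1. quality-management plan present → met
2. personnel competency assessment 56 days ago vs limit 60 → met
3. qualified laboratory directors 1 < 2 → not met
4. CLIA certificate present → met
5. professional liability coverage $2,625,000 < $2,700,000 → not met
6. condition 'performs genetic testing' holds; instrument calibration 301 days ago vs limit 270 → not met
7. biosafety cabinet certification 21 days ago vs limit 30 → met
8. condition 'performs high-complexity testing' does not hold → requirement n/a → met
9. proficiency testing 50 days ago vs limit 45 → not met
10. quality-control review 57 days ago vs limit 45 → not met
11. cyber liability coverage $125,000 < $375,000 → not met
Not met: 3, 5, 6, 9, 10, 11

3, 5, 6, 9, 10, 11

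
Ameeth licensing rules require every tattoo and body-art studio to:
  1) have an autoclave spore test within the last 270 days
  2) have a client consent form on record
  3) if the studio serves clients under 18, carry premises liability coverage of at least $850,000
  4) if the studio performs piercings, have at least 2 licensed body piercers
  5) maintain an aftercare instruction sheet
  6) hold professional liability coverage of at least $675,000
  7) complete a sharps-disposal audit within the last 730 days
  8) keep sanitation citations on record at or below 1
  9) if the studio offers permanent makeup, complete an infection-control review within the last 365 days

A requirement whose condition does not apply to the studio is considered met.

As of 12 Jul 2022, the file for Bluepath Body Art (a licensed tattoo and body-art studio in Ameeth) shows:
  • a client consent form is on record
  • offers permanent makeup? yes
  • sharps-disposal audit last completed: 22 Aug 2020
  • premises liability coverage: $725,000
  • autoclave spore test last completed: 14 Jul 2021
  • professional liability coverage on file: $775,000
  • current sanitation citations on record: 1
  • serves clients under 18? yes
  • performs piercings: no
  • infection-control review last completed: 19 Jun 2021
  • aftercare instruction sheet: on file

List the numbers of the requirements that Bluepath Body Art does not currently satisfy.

1, 3, 9

1. autoclave spore test 363 days ago vs limit 270 → not met
2. client consent form present → met
3. condition 'serves clients under 18' holds; premises liability coverage $725,000 < $850,000 → not met
4. condition 'performs piercings' does not hold → requirement n/a → met
5. aftercare instruction sheet present → met
6. professional liability coverage $775,000 ≥ $675,000 → met
7. sharps-disposal audit 689 days ago vs limit 730 → met
8. sanitation citations on record 1 ≤ 1 → met
9. condition 'offers permanent makeup' holds; infection-control review 388 days ago vs limit 365 → not met
Not met: 1, 3, 9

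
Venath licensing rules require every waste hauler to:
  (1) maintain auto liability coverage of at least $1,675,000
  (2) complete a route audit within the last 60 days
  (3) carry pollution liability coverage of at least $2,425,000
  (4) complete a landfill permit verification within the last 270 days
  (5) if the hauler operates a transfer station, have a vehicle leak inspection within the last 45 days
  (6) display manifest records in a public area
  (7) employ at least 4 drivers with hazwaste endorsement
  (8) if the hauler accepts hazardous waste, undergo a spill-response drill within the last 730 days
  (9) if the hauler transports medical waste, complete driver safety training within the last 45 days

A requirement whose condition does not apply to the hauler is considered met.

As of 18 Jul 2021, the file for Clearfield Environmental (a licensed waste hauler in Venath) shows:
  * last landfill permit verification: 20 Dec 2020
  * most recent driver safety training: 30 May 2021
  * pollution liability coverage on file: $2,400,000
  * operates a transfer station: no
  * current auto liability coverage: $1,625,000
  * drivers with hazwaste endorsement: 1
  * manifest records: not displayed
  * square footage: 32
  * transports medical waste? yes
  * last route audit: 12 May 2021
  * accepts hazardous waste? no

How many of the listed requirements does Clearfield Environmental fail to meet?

1. auto liability coverage $1,625,000 < $1,675,000 → not met
2. route audit 67 days ago vs limit 60 → not met
3. pollution liability coverage $2,400,000 < $2,425,000 → not met
4. landfill permit verification 210 days ago vs limit 270 → met
5. condition 'operates a transfer station' does not hold → requirement n/a → met
6. manifest records absent → not met
7. drivers with hazwaste endorsement 1 < 4 → not met
8. condition 'accepts hazardous waste' does not hold → requirement n/a → met
9. condition 'transports medical waste' holds; driver safety training 49 days ago vs limit 45 → not met
Not met: 6 of 9

6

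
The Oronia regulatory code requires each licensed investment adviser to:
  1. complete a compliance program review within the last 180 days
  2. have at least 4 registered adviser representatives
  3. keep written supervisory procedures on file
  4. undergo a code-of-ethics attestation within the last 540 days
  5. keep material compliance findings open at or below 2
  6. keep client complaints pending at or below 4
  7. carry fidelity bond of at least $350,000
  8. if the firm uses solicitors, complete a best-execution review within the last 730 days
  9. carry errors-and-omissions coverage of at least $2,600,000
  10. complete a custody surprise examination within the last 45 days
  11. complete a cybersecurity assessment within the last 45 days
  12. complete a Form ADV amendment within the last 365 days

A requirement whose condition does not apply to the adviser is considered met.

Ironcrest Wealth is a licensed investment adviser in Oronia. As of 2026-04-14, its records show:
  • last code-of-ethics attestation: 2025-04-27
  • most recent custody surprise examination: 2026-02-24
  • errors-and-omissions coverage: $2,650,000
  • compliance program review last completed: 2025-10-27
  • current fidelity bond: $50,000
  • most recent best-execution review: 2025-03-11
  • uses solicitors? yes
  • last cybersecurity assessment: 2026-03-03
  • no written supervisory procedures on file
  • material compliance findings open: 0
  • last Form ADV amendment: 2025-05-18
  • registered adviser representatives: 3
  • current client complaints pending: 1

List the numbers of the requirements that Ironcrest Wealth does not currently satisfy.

2, 3, 7, 10

1. compliance program review 169 days ago vs limit 180 → met
2. registered adviser representatives 3 < 4 → not met
3. written supervisory procedures absent → not met
4. code-of-ethics attestation 352 days ago vs limit 540 → met
5. material compliance findings open 0 ≤ 2 → met
6. client complaints pending 1 ≤ 4 → met
7. fidelity bond $50,000 < $350,000 → not met
8. condition 'uses solicitors' holds; best-execution review 399 days ago vs limit 730 → met
9. errors-and-omissions coverage $2,650,000 ≥ $2,600,000 → met
10. custody surprise examination 49 days ago vs limit 45 → not met
11. cybersecurity assessment 42 days ago vs limit 45 → met
12. Form ADV amendment 331 days ago vs limit 365 → met
Not met: 2, 3, 7, 10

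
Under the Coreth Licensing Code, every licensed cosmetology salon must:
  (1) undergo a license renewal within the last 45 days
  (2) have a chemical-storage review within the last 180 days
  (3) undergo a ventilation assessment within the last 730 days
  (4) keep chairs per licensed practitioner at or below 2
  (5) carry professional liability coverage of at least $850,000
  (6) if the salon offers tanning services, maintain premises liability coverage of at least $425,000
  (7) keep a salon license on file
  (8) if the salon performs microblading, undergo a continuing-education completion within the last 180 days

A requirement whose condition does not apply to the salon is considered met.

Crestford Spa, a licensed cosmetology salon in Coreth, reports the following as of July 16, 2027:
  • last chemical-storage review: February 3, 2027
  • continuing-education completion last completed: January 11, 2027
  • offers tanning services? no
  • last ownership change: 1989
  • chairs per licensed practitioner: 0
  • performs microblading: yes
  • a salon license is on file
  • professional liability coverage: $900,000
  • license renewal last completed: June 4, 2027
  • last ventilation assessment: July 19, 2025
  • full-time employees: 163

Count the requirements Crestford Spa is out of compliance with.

1

1. license renewal 42 days ago vs limit 45 → met
2. chemical-storage review 163 days ago vs limit 180 → met
3. ventilation assessment 727 days ago vs limit 730 → met
4. chairs per licensed practitioner 0 ≤ 2 → met
5. professional liability coverage $900,000 ≥ $850,000 → met
6. condition 'offers tanning services' does not hold → requirement n/a → met
7. salon license present → met
8. condition 'performs microblading' holds; continuing-education completion 186 days ago vs limit 180 → not met
Not met: 1 of 8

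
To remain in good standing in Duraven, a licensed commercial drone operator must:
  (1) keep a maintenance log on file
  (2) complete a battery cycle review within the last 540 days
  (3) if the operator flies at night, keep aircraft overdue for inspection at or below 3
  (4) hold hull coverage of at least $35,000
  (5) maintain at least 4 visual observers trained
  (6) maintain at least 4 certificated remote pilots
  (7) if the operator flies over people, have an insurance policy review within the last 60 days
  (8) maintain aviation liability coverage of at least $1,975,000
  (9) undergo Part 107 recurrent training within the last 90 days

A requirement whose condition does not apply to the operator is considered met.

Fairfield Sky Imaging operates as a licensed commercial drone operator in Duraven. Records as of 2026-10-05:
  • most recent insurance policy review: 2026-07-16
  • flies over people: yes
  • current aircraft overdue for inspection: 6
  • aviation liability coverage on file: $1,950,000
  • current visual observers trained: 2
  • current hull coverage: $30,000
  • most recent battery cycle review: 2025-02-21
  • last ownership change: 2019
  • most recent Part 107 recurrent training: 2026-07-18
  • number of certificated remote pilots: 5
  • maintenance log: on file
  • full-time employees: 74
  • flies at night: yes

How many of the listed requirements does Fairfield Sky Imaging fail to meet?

6

1. maintenance log present → met
2. battery cycle review 591 days ago vs limit 540 → not met
3. condition 'flies at night' holds; aircraft overdue for inspection 6 > 3 → not met
4. hull coverage $30,000 < $35,000 → not met
5. visual observers trained 2 < 4 → not met
6. certificated remote pilots 5 ≥ 4 → met
7. condition 'flies over people' holds; insurance policy review 81 days ago vs limit 60 → not met
8. aviation liability coverage $1,950,000 < $1,975,000 → not met
9. Part 107 recurrent training 79 days ago vs limit 90 → met
Not met: 6 of 9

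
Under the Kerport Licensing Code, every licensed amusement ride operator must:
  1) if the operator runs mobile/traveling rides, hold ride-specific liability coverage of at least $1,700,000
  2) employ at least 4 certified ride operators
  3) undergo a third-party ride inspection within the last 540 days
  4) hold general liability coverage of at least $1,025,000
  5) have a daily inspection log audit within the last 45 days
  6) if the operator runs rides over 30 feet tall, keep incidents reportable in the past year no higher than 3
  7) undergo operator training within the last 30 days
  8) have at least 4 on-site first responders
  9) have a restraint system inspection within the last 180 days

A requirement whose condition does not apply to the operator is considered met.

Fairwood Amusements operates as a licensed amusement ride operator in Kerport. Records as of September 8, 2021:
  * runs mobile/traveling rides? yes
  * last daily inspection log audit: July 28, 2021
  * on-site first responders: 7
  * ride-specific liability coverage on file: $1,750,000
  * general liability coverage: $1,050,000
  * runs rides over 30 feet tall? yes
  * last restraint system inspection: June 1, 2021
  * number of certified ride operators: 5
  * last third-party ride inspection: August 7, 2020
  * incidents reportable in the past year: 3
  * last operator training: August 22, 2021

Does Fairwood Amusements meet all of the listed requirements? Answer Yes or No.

1. condition 'runs mobile/traveling rides' holds; ride-specific liability coverage $1,750,000 ≥ $1,700,000 → met
2. certified ride operators 5 ≥ 4 → met
3. third-party ride inspection 397 days ago vs limit 540 → met
4. general liability coverage $1,050,000 ≥ $1,025,000 → met
5. daily inspection log audit 42 days ago vs limit 45 → met
6. condition 'runs rides over 30 feet tall' holds; incidents reportable in the past year 3 ≤ 3 → met
7. operator training 17 days ago vs limit 30 → met
8. on-site first responders 7 ≥ 4 → met
9. restraint system inspection 99 days ago vs limit 180 → met
All met.

Yes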